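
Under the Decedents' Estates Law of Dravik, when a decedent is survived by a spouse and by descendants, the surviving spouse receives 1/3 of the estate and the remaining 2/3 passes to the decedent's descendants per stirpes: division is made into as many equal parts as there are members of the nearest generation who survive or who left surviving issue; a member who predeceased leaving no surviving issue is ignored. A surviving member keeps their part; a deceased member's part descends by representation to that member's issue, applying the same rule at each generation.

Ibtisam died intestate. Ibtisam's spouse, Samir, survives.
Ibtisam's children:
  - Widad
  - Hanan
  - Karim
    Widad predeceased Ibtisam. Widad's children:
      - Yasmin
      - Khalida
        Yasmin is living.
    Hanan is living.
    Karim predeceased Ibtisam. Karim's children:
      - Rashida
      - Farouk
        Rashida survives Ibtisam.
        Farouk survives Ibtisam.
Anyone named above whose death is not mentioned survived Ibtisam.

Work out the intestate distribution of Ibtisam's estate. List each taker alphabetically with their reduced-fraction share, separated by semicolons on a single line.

Samir, as surviving spouse, takes 1/3.
The remaining 2/3 passes to Ibtisam's descendants per stirpes.
The 2/3 is divided into 3 equal shares of 2/9 among Widad, Hanan, Karim.
Widad predeceased; the 2/9 allotted to Widad's branch passes to Widad's issue by representation.
The 2/9 is divided into 2 equal shares of 1/9 among Yasmin, Khalida.
Yasmin is living and takes 1/9.
Khalida is living and takes 1/9.
Hanan is living and takes 2/9.
Karim predeceased; the 2/9 allotted to Karim's branch passes to Karim's issue by representation.
The 2/9 is divided into 2 equal shares of 1/9 among Rashida, Farouk.
Rashida is living and takes 1/9.
Farouk is living and takes 1/9.

Farouk 1/9; Hanan 2/9; Khalida 1/9; Rashida 1/9; Samir 1/3; Yasmin 1/9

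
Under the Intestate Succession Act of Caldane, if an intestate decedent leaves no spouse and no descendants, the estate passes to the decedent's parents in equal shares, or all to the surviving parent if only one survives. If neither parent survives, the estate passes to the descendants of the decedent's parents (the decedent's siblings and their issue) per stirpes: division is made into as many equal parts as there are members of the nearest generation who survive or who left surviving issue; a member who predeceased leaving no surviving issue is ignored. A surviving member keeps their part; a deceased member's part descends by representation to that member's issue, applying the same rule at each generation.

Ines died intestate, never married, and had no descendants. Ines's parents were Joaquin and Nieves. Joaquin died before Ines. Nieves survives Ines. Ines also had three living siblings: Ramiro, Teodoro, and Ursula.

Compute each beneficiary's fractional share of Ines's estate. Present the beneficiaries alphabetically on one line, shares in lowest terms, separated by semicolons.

Only one parent, Nieves, survives, so Nieves takes the entire estate. The siblings take nothing because a surviving parent has priority.

Nieves 1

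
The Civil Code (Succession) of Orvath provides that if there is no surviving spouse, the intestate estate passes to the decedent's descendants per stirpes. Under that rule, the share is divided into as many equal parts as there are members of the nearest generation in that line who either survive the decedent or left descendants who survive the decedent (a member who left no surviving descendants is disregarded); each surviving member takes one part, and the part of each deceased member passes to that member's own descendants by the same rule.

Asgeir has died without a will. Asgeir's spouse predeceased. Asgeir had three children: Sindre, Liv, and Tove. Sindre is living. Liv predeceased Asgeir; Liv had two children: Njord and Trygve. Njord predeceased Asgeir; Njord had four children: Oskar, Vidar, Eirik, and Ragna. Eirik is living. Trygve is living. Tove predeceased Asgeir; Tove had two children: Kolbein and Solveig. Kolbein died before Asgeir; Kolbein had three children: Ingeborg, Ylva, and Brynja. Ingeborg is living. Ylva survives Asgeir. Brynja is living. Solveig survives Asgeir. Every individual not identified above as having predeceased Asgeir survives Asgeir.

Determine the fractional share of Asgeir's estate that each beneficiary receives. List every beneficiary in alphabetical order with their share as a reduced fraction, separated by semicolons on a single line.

Brynja 1/18; Eirik 1/24; Ingeborg 1/18; Oskar 1/24; Ragna 1/24; Sindre 1/3; Solveig 1/6; Trygve 1/6; Vidar 1/24; Ylva 1/18

There is no surviving spouse, so the entire estate passes to Asgeir's descendants per stirpes.
The estate is divided into 3 equal shares of 1/3 among Sindre, Liv, Tove.
Sindre is living and takes 1/3.
Liv predeceased; the 1/3 allotted to Liv's branch passes to Liv's issue by representation.
The 1/3 is divided into 2 equal shares of 1/6 among Njord, Trygve.
Njord predeceased; the 1/6 allotted to Njord's branch passes to Njord's issue by representation.
The 1/6 is divided into 4 equal shares of 1/24 among Oskar, Vidar, Eirik, Ragna.
Oskar is living and takes 1/24.
Vidar is living and takes 1/24.
Eirik is living and takes 1/24.
Ragna is living and takes 1/24.
Trygve is living and takes 1/6.
Tove predeceased; the 1/3 allotted to Tove's branch passes to Tove's issue by representation.
The 1/3 is divided into 2 equal shares of 1/6 among Kolbein, Solveig.
Kolbein predeceased; the 1/6 allotted to Kolbein's branch passes to Kolbein's issue by representation.
The 1/6 is divided into 3 equal shares of 1/18 among Ingeborg, Ylva, Brynja.
Ingeborg is living and takes 1/18.
Ylva is living and takes 1/18.
Brynja is living and takes 1/18.
Solveig is living and takes 1/6.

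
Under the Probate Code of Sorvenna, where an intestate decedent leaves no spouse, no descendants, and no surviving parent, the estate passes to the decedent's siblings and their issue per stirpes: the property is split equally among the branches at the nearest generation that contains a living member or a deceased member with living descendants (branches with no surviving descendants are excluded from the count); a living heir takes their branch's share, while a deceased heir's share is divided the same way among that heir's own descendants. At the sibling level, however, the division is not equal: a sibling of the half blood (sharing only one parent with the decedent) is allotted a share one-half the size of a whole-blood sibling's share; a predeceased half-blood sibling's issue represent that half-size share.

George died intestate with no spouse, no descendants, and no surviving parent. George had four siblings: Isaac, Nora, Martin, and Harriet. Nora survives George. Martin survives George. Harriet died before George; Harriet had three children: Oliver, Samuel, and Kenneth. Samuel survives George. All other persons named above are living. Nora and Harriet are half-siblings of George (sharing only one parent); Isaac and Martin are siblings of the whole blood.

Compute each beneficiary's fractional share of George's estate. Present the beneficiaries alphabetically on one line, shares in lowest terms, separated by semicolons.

No spouse, descendants, or parent survives, so the estate passes to George's siblings per stirpes.
Half-blood siblings count for one-half the weight of whole-blood siblings at the initial division.
Dividing 1 in proportion to weights (total weight 3): Isaac (weight 1) → 1/3; Nora (weight 1/2) → 1/6; Martin (weight 1) → 1/3; Harriet (weight 1/2) → 1/6.
Isaac is living and takes 1/3.
Nora is living and takes 1/6.
Martin is living and takes 1/3.
Harriet predeceased; the 1/6 allotted to Harriet's branch passes to Harriet's issue by representation.
The 1/6 is divided into 3 equal shares of 1/18 among Oliver, Samuel, Kenneth.
Oliver is living and takes 1/18.
Samuel is living and takes 1/18.
Kenneth is living and takes 1/18.

Isaac 1/3; Kenneth 1/18; Martin 1/3; Nora 1/6; Oliver 1/18; Samuel 1/18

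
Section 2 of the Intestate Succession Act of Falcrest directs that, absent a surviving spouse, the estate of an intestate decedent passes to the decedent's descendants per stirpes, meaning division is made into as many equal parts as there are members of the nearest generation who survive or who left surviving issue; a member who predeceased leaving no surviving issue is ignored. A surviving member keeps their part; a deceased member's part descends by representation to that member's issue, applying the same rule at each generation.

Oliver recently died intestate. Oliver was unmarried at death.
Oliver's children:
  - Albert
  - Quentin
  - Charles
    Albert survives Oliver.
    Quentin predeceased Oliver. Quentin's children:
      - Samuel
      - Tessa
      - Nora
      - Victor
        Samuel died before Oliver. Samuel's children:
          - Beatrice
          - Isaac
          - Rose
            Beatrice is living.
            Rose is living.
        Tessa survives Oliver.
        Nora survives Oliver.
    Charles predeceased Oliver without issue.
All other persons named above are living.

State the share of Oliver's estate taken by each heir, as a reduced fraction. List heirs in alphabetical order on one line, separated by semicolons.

There is no surviving spouse, so the entire estate passes to Oliver's descendants per stirpes.
Charles left no surviving issue, so that branch lapses and is disregarded.
The estate is divided into 2 equal shares of 1/2 among Albert, Quentin.
Albert is living and takes 1/2.
Quentin predeceased; the 1/2 allotted to Quentin's branch passes to Quentin's issue by representation.
The 1/2 is divided into 4 equal shares of 1/8 among Samuel, Tessa, Nora, Victor.
Samuel predeceased; the 1/8 allotted to Samuel's branch passes to Samuel's issue by representation.
The 1/8 is divided into 3 equal shares of 1/24 among Beatrice, Isaac, Rose.
Beatrice is living and takes 1/24.
Isaac is living and takes 1/24.
Rose is living and takes 1/24.
Tessa is living and takes 1/8.
Nora is living and takes 1/8.
Victor is living and takes 1/8.

Albert 1/2; Beatrice 1/24; Isaac 1/24; Nora 1/8; Rose 1/24; Tessa 1/8; Victor 1/8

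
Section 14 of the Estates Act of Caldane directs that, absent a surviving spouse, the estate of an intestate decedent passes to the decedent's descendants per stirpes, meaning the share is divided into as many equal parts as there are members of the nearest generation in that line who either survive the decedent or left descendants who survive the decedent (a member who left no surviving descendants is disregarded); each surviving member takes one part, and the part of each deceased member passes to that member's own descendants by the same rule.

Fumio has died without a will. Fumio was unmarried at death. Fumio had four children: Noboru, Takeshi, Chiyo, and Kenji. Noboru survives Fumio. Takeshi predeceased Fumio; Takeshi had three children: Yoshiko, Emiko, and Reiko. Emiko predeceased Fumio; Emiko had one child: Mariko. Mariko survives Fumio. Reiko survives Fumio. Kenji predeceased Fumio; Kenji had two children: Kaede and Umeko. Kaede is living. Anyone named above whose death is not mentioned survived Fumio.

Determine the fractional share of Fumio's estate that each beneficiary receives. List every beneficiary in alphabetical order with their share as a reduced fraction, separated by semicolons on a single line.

There is no surviving spouse, so the entire estate passes to Fumio's descendants per stirpes.
The estate is divided into 4 equal shares of 1/4 among Noboru, Takeshi, Chiyo, Kenji.
Noboru is living and takes 1/4.
Takeshi predeceased; the 1/4 allotted to Takeshi's branch passes to Takeshi's issue by representation.
The 1/4 is divided into 3 equal shares of 1/12 among Yoshiko, Emiko, Reiko.
Yoshiko is living and takes 1/12.
Emiko predeceased; the 1/12 allotted to Emiko's branch passes to Emiko's issue by representation.
Mariko is the sole taker at this level and receives the full 1/12.
Reiko is living and takes 1/12.
Chiyo is living and takes 1/4.
Kenji predeceased; the 1/4 allotted to Kenji's branch passes to Kenji's issue by representation.
The 1/4 is divided into 2 equal shares of 1/8 among Kaede, Umeko.
Kaede is living and takes 1/8.
Umeko is living and takes 1/8.

Chiyo 1/4; Kaede 1/8; Mariko 1/12; Noboru 1/4; Reiko 1/12; Umeko 1/8; Yoshiko 1/12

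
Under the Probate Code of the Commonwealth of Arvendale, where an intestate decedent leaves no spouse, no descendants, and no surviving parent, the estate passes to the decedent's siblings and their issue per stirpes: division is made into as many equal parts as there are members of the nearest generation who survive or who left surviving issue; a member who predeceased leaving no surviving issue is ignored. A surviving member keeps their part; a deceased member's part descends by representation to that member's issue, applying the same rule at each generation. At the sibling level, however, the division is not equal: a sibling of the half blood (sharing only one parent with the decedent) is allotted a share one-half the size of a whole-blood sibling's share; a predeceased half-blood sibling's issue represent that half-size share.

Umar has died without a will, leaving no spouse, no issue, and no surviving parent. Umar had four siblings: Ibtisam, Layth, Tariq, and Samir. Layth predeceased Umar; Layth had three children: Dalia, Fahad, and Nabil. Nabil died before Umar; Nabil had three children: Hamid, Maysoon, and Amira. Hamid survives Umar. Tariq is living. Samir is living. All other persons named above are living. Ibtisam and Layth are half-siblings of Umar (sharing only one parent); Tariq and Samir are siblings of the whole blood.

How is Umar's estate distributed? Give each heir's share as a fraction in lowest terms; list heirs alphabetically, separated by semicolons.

Amira 1/54; Dalia 1/18; Fahad 1/18; Hamid 1/54; Ibtisam 1/6; Maysoon 1/54; Samir 1/3; Tariq 1/3

No spouse, descendants, or parent survives, so the estate passes to Umar's siblings per stirpes.
Half-blood siblings count for one-half the weight of whole-blood siblings at the initial division.
Dividing 1 in proportion to weights (total weight 3): Ibtisam (weight 1/2) → 1/6; Layth (weight 1/2) → 1/6; Tariq (weight 1) → 1/3; Samir (weight 1) → 1/3.
Ibtisam is living and takes 1/6.
Layth predeceased; the 1/6 allotted to Layth's branch passes to Layth's issue by representation.
The 1/6 is divided into 3 equal shares of 1/18 among Dalia, Fahad, Nabil.
Dalia is living and takes 1/18.
Fahad is living and takes 1/18.
Nabil predeceased; the 1/18 allotted to Nabil's branch passes to Nabil's issue by representation.
The 1/18 is divided into 3 equal shares of 1/54 among Hamid, Maysoon, Amira.
Hamid is living and takes 1/54.
Maysoon is living and takes 1/54.
Amira is living and takes 1/54.
Tariq is living and takes 1/3.
Samir is living and takes 1/3.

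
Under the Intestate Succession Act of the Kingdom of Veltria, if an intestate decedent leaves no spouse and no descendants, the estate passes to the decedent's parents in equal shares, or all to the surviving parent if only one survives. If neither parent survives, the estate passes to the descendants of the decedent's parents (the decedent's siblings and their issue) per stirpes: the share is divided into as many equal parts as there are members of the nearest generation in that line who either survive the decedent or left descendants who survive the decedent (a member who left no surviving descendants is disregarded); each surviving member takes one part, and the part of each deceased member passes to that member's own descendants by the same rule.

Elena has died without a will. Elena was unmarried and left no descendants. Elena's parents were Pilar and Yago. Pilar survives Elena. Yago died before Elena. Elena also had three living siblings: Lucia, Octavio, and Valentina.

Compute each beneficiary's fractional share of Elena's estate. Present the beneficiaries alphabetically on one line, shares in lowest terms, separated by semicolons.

Pilar 1

Only one parent, Pilar, survives, so Pilar takes the entire estate. The siblings take nothing because a surviving parent has priority.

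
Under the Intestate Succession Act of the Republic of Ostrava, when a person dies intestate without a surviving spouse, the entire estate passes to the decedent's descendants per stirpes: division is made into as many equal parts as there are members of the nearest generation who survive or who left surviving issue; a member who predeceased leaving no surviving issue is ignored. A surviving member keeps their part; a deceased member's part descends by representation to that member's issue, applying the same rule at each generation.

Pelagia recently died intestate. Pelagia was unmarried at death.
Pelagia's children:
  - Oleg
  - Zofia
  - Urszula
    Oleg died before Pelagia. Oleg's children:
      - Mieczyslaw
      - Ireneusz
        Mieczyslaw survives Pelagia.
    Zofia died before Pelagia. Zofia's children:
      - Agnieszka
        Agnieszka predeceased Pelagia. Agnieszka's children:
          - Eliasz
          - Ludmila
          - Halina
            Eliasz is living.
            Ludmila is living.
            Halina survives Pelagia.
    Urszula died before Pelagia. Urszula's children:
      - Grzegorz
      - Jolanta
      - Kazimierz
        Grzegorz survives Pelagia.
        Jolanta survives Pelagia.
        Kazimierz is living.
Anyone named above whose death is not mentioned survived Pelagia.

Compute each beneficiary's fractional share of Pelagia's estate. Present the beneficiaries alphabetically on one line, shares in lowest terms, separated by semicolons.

Eliasz 1/9; Grzegorz 1/9; Halina 1/9; Ireneusz 1/6; Jolanta 1/9; Kazimierz 1/9; Ludmila 1/9; Mieczyslaw 1/6

There is no surviving spouse, so the entire estate passes to Pelagia's descendants per stirpes.
The estate is divided into 3 equal shares of 1/3 among Oleg, Zofia, Urszula.
Oleg predeceased; the 1/3 allotted to Oleg's branch passes to Oleg's issue by representation.
The 1/3 is divided into 2 equal shares of 1/6 among Mieczyslaw, Ireneusz.
Mieczyslaw is living and takes 1/6.
Ireneusz is living and takes 1/6.
Zofia predeceased; the 1/3 allotted to Zofia's branch passes to Zofia's issue by representation.
Agnieszka's line is the sole branch at this level, so the full 1/3 passes to Agnieszka's issue by representation.
The 1/3 is divided into 3 equal shares of 1/9 among Eliasz, Ludmila, Halina.
Eliasz is living and takes 1/9.
Ludmila is living and takes 1/9.
Halina is living and takes 1/9.
Urszula predeceased; the 1/3 allotted to Urszula's branch passes to Urszula's issue by representation.
The 1/3 is divided into 3 equal shares of 1/9 among Grzegorz, Jolanta, Kazimierz.
Grzegorz is living and takes 1/9.
Jolanta is living and takes 1/9.
Kazimierz is living and takes 1/9.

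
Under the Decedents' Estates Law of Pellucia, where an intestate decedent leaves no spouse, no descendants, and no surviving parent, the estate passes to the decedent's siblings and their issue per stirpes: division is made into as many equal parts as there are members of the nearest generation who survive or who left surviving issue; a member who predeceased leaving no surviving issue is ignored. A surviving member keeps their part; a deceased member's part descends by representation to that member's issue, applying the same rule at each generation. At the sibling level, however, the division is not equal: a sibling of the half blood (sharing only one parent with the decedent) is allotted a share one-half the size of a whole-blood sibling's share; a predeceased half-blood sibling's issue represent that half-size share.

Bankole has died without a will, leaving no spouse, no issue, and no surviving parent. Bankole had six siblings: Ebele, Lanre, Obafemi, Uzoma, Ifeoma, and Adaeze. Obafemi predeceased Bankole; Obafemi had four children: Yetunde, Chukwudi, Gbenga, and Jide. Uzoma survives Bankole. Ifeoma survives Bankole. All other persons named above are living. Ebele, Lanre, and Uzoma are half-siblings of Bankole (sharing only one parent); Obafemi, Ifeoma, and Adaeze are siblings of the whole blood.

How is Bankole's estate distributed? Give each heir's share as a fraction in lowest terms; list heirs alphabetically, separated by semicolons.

Adaeze 2/9; Chukwudi 1/18; Ebele 1/9; Gbenga 1/18; Ifeoma 2/9; Jide 1/18; Lanre 1/9; Uzoma 1/9; Yetunde 1/18

No spouse, descendants, or parent survives, so the estate passes to Bankole's siblings per stirpes.
Half-blood siblings count for one-half the weight of whole-blood siblings at the initial division.
Dividing 1 in proportion to weights (total weight 9/2): Ebele (weight 1/2) → 1/9; Lanre (weight 1/2) → 1/9; Obafemi (weight 1) → 2/9; Uzoma (weight 1/2) → 1/9; Ifeoma (weight 1) → 2/9; Adaeze (weight 1) → 2/9.
Ebele is living and takes 1/9.
Lanre is living and takes 1/9.
Obafemi predeceased; the 2/9 allotted to Obafemi's branch passes to Obafemi's issue by representation.
The 2/9 is divided into 4 equal shares of 1/18 among Yetunde, Chukwudi, Gbenga, Jide.
Yetunde is living and takes 1/18.
Chukwudi is living and takes 1/18.
Gbenga is living and takes 1/18.
Jide is living and takes 1/18.
Uzoma is living and takes 1/9.
Ifeoma is living and takes 2/9.
Adaeze is living and takes 2/9.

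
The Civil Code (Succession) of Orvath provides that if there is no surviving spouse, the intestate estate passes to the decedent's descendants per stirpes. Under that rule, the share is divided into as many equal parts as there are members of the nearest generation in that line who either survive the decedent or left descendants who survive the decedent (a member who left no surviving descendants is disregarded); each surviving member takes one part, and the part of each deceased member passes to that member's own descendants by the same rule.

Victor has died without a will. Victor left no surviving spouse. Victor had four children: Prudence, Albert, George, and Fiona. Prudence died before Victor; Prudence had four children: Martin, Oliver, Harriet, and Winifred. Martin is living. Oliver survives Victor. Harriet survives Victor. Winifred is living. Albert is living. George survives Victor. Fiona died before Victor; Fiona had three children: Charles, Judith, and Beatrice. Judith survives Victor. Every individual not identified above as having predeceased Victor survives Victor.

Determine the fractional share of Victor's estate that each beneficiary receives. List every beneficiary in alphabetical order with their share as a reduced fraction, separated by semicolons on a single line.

There is no surviving spouse, so the entire estate passes to Victor's descendants per stirpes.
The estate is divided into 4 equal shares of 1/4 among Prudence, Albert, George, Fiona.
Prudence predeceased; the 1/4 allotted to Prudence's branch passes to Prudence's issue by representation.
The 1/4 is divided into 4 equal shares of 1/16 among Martin, Oliver, Harriet, Winifred.
Martin is living and takes 1/16.
Oliver is living and takes 1/16.
Harriet is living and takes 1/16.
Winifred is living and takes 1/16.
Albert is living and takes 1/4.
George is living and takes 1/4.
Fiona predeceased; the 1/4 allotted to Fiona's branch passes to Fiona's issue by representation.
The 1/4 is divided into 3 equal shares of 1/12 among Charles, Judith, Beatrice.
Charles is living and takes 1/12.
Judith is living and takes 1/12.
Beatrice is living and takes 1/12.

Albert 1/4; Beatrice 1/12; Charles 1/12; George 1/4; Harriet 1/16; Judith 1/12; Martin 1/16; Oliver 1/16; Winifred 1/16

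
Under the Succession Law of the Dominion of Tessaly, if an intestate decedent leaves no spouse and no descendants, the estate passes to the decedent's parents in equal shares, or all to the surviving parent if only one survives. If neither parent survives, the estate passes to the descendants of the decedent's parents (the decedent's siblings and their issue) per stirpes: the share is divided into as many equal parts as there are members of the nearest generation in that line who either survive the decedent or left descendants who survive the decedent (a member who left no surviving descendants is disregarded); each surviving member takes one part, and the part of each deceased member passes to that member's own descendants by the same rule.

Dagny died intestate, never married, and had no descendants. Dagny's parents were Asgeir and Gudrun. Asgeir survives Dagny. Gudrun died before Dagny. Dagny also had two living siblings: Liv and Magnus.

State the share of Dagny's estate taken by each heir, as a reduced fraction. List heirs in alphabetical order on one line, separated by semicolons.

Asgeir 1

Only one parent, Asgeir, survives, so Asgeir takes the entire estate. The siblings take nothing because a surviving parent has priority.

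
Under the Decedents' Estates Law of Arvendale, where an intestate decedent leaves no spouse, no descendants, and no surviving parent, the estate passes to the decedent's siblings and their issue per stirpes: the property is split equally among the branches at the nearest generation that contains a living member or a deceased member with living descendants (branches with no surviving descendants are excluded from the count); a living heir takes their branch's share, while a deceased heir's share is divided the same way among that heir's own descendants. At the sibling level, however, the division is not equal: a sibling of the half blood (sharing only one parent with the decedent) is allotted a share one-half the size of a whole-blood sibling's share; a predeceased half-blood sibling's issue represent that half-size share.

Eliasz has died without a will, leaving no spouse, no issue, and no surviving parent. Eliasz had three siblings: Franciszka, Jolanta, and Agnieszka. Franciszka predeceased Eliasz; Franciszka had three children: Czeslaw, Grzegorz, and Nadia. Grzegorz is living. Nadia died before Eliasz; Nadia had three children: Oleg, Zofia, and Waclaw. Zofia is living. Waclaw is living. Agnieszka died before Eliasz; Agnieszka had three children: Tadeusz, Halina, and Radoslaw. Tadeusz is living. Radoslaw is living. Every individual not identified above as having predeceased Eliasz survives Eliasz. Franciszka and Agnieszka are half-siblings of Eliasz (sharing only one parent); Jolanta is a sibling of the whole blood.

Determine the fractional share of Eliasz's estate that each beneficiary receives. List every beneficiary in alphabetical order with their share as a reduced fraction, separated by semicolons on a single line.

Czeslaw 1/12; Grzegorz 1/12; Halina 1/12; Jolanta 1/2; Oleg 1/36; Radoslaw 1/12; Tadeusz 1/12; Waclaw 1/36; Zofia 1/36

No spouse, descendants, or parent survives, so the estate passes to Eliasz's siblings per stirpes.
Half-blood siblings count for one-half the weight of whole-blood siblings at the initial division.
Dividing 1 in proportion to weights (total weight 2): Franciszka (weight 1/2) → 1/4; Jolanta (weight 1) → 1/2; Agnieszka (weight 1/2) → 1/4.
Franciszka predeceased; the 1/4 allotted to Franciszka's branch passes to Franciszka's issue by representation.
The 1/4 is divided into 3 equal shares of 1/12 among Czeslaw, Grzegorz, Nadia.
Czeslaw is living and takes 1/12.
Grzegorz is living and takes 1/12.
Nadia predeceased; the 1/12 allotted to Nadia's branch passes to Nadia's issue by representation.
The 1/12 is divided into 3 equal shares of 1/36 among Oleg, Zofia, Waclaw.
Oleg is living and takes 1/36.
Zofia is living and takes 1/36.
Waclaw is living and takes 1/36.
Jolanta is living and takes 1/2.
Agnieszka predeceased; the 1/4 allotted to Agnieszka's branch passes to Agnieszka's issue by representation.
The 1/4 is divided into 3 equal shares of 1/12 among Tadeusz, Halina, Radoslaw.
Tadeusz is living and takes 1/12.
Halina is living and takes 1/12.
Radoslaw is living and takes 1/12.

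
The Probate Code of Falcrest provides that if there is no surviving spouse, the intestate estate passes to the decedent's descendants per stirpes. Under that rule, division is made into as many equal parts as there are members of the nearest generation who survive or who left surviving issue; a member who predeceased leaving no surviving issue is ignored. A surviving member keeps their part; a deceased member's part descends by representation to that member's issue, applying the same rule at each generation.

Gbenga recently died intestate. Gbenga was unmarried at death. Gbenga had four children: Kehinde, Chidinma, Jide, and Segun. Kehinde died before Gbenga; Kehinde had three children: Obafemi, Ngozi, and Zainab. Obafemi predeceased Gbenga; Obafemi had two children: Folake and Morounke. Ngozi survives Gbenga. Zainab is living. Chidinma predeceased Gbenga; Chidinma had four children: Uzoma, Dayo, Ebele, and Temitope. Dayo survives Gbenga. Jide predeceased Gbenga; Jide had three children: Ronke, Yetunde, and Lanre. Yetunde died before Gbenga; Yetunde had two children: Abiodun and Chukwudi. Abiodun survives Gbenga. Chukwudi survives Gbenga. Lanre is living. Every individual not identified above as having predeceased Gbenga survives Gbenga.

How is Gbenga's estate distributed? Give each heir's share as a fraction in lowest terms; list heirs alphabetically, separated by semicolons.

There is no surviving spouse, so the entire estate passes to Gbenga's descendants per stirpes.
The estate is divided into 4 equal shares of 1/4 among Kehinde, Chidinma, Jide, Segun.
Kehinde predeceased; the 1/4 allotted to Kehinde's branch passes to Kehinde's issue by representation.
The 1/4 is divided into 3 equal shares of 1/12 among Obafemi, Ngozi, Zainab.
Obafemi predeceased; the 1/12 allotted to Obafemi's branch passes to Obafemi's issue by representation.
The 1/12 is divided into 2 equal shares of 1/24 among Folake, Morounke.
Folake is living and takes 1/24.
Morounke is living and takes 1/24.
Ngozi is living and takes 1/12.
Zainab is living and takes 1/12.
Chidinma predeceased; the 1/4 allotted to Chidinma's branch passes to Chidinma's issue by representation.
The 1/4 is divided into 4 equal shares of 1/16 among Uzoma, Dayo, Ebele, Temitope.
Uzoma is living and takes 1/16.
Dayo is living and takes 1/16.
Ebele is living and takes 1/16.
Temitope is living and takes 1/16.
Jide predeceased; the 1/4 allotted to Jide's branch passes to Jide's issue by representation.
The 1/4 is divided into 3 equal shares of 1/12 among Ronke, Yetunde, Lanre.
Ronke is living and takes 1/12.
Yetunde predeceased; the 1/12 allotted to Yetunde's branch passes to Yetunde's issue by representation.
The 1/12 is divided into 2 equal shares of 1/24 among Abiodun, Chukwudi.
Abiodun is living and takes 1/24.
Chukwudi is living and takes 1/24.
Lanre is living and takes 1/12.
Segun is living and takes 1/4.

Abiodun 1/24; Chukwudi 1/24; Dayo 1/16; Ebele 1/16; Folake 1/24; Lanre 1/12; Morounke 1/24; Ngozi 1/12; Ronke 1/12; Segun 1/4; Temitope 1/16; Uzoma 1/16; Zainab 1/12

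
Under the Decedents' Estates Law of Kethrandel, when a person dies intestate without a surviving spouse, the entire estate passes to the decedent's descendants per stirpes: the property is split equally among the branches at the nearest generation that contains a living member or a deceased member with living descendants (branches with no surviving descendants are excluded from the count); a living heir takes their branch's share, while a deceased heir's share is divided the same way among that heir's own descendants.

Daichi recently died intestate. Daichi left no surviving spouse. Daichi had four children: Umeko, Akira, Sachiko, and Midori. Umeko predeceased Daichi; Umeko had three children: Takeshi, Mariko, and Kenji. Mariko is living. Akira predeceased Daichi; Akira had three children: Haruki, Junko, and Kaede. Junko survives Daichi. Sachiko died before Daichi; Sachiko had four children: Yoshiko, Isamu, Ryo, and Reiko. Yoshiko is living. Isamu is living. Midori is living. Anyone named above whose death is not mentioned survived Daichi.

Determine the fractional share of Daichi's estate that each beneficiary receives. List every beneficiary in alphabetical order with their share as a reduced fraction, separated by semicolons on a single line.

There is no surviving spouse, so the entire estate passes to Daichi's descendants per stirpes.
The estate is divided into 4 equal shares of 1/4 among Umeko, Akira, Sachiko, Midori.
Umeko predeceased; the 1/4 allotted to Umeko's branch passes to Umeko's issue by representation.
The 1/4 is divided into 3 equal shares of 1/12 among Takeshi, Mariko, Kenji.
Takeshi is living and takes 1/12.
Mariko is living and takes 1/12.
Kenji is living and takes 1/12.
Akira predeceased; the 1/4 allotted to Akira's branch passes to Akira's issue by representation.
The 1/4 is divided into 3 equal shares of 1/12 among Haruki, Junko, Kaede.
Haruki is living and takes 1/12.
Junko is living and takes 1/12.
Kaede is living and takes 1/12.
Sachiko predeceased; the 1/4 allotted to Sachiko's branch passes to Sachiko's issue by representation.
The 1/4 is divided into 4 equal shares of 1/16 among Yoshiko, Isamu, Ryo, Reiko.
Yoshiko is living and takes 1/16.
Isamu is living and takes 1/16.
Ryo is living and takes 1/16.
Reiko is living and takes 1/16.
Midori is living and takes 1/4.

Haruki 1/12; Isamu 1/16; Junko 1/12; Kaede 1/12; Kenji 1/12; Mariko 1/12; Midori 1/4; Reiko 1/16; Ryo 1/16; Takeshi 1/12; Yoshiko 1/16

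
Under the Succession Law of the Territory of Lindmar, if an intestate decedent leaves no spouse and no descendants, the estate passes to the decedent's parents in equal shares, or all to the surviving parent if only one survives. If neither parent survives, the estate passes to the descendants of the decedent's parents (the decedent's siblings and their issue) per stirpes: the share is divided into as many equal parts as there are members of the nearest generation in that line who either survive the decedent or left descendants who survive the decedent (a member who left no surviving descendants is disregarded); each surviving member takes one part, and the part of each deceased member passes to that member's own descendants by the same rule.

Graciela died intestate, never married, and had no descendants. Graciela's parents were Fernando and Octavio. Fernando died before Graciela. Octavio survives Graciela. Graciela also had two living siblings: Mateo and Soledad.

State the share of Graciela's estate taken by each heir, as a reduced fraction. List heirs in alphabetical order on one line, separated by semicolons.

Octavio 1

Only one parent, Octavio, survives, so Octavio takes the entire estate. The siblings take nothing because a surviving parent has priority.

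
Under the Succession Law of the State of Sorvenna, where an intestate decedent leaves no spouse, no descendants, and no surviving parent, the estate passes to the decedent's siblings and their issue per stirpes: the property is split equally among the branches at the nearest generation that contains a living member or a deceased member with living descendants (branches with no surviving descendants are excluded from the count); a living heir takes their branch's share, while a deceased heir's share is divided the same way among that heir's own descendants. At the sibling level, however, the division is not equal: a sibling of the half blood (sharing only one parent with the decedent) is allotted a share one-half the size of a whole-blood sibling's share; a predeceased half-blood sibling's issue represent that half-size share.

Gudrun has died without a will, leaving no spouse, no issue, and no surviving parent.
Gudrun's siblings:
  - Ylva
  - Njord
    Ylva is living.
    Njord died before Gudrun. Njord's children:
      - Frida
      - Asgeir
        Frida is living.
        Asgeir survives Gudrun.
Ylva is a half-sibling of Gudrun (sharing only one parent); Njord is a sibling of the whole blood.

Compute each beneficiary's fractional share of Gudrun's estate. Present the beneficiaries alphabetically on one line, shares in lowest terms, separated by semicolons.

Asgeir 1/3; Frida 1/3; Ylva 1/3

No spouse, descendants, or parent survives, so the estate passes to Gudrun's siblings per stirpes.
Half-blood siblings count for one-half the weight of whole-blood siblings at the initial division.
Dividing 1 in proportion to weights (total weight 3/2): Ylva (weight 1/2) → 1/3; Njord (weight 1) → 2/3.
Ylva is living and takes 1/3.
Njord predeceased; the 2/3 allotted to Njord's branch passes to Njord's issue by representation.
The 2/3 is divided into 2 equal shares of 1/3 among Frida, Asgeir.
Frida is living and takes 1/3.
Asgeir is living and takes 1/3.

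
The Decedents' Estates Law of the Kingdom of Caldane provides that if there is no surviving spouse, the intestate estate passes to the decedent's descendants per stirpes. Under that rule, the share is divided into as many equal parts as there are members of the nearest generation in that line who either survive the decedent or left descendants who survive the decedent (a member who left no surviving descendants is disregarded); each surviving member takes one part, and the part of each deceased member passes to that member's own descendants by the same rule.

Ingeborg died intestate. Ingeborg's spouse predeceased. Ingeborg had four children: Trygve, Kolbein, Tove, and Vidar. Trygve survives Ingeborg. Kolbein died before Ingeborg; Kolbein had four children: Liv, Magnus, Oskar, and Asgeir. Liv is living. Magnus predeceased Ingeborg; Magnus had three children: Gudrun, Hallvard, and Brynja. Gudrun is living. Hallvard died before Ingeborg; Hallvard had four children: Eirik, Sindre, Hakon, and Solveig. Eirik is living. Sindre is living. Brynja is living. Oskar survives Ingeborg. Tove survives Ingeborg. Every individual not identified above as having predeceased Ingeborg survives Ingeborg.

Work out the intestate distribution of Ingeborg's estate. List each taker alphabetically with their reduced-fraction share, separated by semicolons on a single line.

There is no surviving spouse, so the entire estate passes to Ingeborg's descendants per stirpes.
The estate is divided into 4 equal shares of 1/4 among Trygve, Kolbein, Tove, Vidar.
Trygve is living and takes 1/4.
Kolbein predeceased; the 1/4 allotted to Kolbein's branch passes to Kolbein's issue by representation.
The 1/4 is divided into 4 equal shares of 1/16 among Liv, Magnus, Oskar, Asgeir.
Liv is living and takes 1/16.
Magnus predeceased; the 1/16 allotted to Magnus's branch passes to Magnus's issue by representation.
The 1/16 is divided into 3 equal shares of 1/48 among Gudrun, Hallvard, Brynja.
Gudrun is living and takes 1/48.
Hallvard predeceased; the 1/48 allotted to Hallvard's branch passes to Hallvard's issue by representation.
The 1/48 is divided into 4 equal shares of 1/192 among Eirik, Sindre, Hakon, Solveig.
Eirik is living and takes 1/192.
Sindre is living and takes 1/192.
Hakon is living and takes 1/192.
Solveig is living and takes 1/192.
Brynja is living and takes 1/48.
Oskar is living and takes 1/16.
Asgeir is living and takes 1/16.
Tove is living and takes 1/4.
Vidar is living and takes 1/4.

Asgeir 1/16; Brynja 1/48; Eirik 1/192; Gudrun 1/48; Hakon 1/192; Liv 1/16; Oskar 1/16; Sindre 1/192; Solveig 1/192; Tove 1/4; Trygve 1/4; Vidar 1/4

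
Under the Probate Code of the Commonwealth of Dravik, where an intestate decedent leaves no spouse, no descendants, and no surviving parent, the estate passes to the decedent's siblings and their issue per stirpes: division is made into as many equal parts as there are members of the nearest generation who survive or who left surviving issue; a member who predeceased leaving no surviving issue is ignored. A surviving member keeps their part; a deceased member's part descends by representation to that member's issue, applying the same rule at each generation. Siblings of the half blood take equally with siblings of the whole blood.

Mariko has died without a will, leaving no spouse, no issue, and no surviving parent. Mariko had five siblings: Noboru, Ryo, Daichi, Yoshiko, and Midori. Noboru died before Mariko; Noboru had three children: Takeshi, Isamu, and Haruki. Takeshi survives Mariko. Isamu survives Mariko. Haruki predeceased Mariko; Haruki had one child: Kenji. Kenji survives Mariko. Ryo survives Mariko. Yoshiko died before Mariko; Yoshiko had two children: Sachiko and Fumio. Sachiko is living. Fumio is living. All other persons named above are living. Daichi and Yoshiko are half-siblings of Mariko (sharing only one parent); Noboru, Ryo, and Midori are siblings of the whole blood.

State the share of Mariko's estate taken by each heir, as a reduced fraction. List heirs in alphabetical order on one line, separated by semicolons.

No spouse, descendants, or parent survives, so the estate passes to Mariko's siblings per stirpes.
Half-blood and whole-blood siblings take equally under the stated rule.
The estate is divided into 5 equal shares of 1/5 among Noboru, Ryo, Daichi, Yoshiko, Midori.
Noboru predeceased; the 1/5 allotted to Noboru's branch passes to Noboru's issue by representation.
The 1/5 is divided into 3 equal shares of 1/15 among Takeshi, Isamu, Haruki.
Takeshi is living and takes 1/15.
Isamu is living and takes 1/15.
Haruki predeceased; the 1/15 allotted to Haruki's branch passes to Haruki's issue by representation.
Kenji is the sole taker at this level and receives the full 1/15.
Ryo is living and takes 1/5.
Daichi is living and takes 1/5.
Yoshiko predeceased; the 1/5 allotted to Yoshiko's branch passes to Yoshiko's issue by representation.
The 1/5 is divided into 2 equal shares of 1/10 among Sachiko, Fumio.
Sachiko is living and takes 1/10.
Fumio is living and takes 1/10.
Midori is living and takes 1/5.

Daichi 1/5; Fumio 1/10; Isamu 1/15; Kenji 1/15; Midori 1/5; Ryo 1/5; Sachiko 1/10; Takeshi 1/15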